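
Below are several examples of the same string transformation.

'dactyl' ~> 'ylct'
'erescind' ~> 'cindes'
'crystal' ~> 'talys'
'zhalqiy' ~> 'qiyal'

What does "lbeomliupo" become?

Each output is the input with this applied: delete the first 2 characters, then move the first 2 characters to the end (rotate left by 2).
Starting from "lbeomliupo": after the first operation, "eomliupo"; after the second, "mliupoeo".

mliupoeo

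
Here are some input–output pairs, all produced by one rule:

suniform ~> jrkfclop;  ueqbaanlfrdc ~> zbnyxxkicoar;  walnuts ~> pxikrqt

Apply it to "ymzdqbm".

The transformation: shift every letter 3 places backward in the alphabet (wrapping around), then swap the first and last characters.
On "ymzdqbm": the first step gives "vjwanyj", and the second then gives "jjwanyv".

jjwanyv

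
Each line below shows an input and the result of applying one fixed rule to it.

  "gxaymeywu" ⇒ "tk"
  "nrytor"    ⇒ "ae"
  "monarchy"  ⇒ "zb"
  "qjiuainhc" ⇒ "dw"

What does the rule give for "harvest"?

What's happening: shift every letter 13 places forward in the alphabet (wrapping around) — i.e. ROT13, then keep only the first 2 characters.
For "harvest", step one produces "uneirfg"; step two turns that into "un".
(Check on "monarchy": → "zbanepul" → "zb" ✓)

un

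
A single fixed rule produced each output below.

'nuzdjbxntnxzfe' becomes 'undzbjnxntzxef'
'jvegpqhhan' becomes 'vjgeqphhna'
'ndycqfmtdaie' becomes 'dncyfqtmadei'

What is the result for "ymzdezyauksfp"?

mydzzeaykufsp

Looking at the pairs, the operation is to swap each adjacent pair of characters (1↔2, 3↔4, ...).
Doing the same to "ymzdezyauksfp": "mydzzeaykufsp".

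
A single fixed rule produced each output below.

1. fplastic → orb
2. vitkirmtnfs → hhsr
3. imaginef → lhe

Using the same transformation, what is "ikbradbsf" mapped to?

The transformation: shift every letter 1 place backward in the alphabet (wrapping around), then keep one character in every 3, starting at position 2 (positions 2nd, 5th, 8th, ...).
For "ikbradbsf", step one produces "hjaqzcare"; step two turns that into "jzr".
(Check on "fplastic": → "eokzrshb" → "orb" ✓)

jzr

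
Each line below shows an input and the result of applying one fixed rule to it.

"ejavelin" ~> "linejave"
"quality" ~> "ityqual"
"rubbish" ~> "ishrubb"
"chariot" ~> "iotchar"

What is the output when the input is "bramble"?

In each case the input is transformed by: move the last 3 characters to the front (rotate right by 3).
So "bramble" becomes "blebram".

blebram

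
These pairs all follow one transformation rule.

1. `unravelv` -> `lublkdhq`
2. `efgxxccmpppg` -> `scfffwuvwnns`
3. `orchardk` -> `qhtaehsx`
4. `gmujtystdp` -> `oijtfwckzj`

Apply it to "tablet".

bujjqr

What's happening: swap the front and back halves of the string, then shift every letter 10 places backward in the alphabet (wrapping around).
For "tablet", step one produces "lettab"; step two turns that into "bujjqr".
(Check on "gmujtystdp": → "ystdpgmujt" → "oijtfwckzj" ✓)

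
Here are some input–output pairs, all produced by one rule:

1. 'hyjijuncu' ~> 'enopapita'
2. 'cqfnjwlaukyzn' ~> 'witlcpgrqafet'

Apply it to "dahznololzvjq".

gjfnuturfrpbw

The rule is to swap each adjacent pair of characters (1↔2, 3↔4, ...), then shift every letter 6 places forward in the alphabet (wrapping around).
Working it through for "dahznololzvjq": intermediate "adzhonolzljvq", final "gjfnuturfrpbw".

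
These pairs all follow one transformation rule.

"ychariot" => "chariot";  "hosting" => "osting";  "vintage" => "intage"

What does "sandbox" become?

The transformation: delete the first character.
On "sandbox" that produces "andbox".

andbox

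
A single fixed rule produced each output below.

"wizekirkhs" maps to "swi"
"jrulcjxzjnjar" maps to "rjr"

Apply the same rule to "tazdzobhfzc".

cta

The pattern: move the first 2 characters to the end (rotate left by 2), then keep only the last 3 characters.
Applying both steps to "tazdzobhfzc": "zdzobhfzcta", then "cta".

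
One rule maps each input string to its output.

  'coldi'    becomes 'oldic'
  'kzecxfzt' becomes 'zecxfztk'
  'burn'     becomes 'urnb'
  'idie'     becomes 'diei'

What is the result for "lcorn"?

The transformation: move the first character to the end.
So "lcorn" becomes "cornl".

cornl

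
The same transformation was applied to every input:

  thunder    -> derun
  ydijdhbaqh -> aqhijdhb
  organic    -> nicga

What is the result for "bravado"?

The pattern: delete the first 2 characters, then move the last 3 characters to the front (rotate right by 3).
For "bravado", step one produces "avado"; step two turns that into "adoav".

adoav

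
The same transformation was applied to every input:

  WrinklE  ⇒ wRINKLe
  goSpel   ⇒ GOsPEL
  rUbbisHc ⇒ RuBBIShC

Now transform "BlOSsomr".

The transformation: flip the case of every letter.
So "BlOSsomr" becomes "bLosSOMR".

bLosSOMR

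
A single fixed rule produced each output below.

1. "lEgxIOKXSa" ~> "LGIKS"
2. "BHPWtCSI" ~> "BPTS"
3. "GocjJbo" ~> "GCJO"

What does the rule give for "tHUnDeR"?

TUDR

The rule is to keep every other character starting from the first (positions 1st, 3rd, 5th, ...), then convert every letter to uppercase.
Doing the same to "tHUnDeR": "TUDR".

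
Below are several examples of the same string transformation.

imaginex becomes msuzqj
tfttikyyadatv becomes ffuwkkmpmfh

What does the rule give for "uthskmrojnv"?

tewydavzh

The pattern: delete the first 2 characters, then shift every letter 12 places forward in the alphabet (wrapping around).
Starting from "uthskmrojnv": after the first operation, "hskmrojnv"; after the second, "tewydavzh".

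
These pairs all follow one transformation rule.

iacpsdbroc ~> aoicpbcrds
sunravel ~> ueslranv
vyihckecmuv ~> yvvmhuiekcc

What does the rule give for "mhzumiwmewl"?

hlmeuwzwimm

Each output is the input with this applied: swap each adjacent pair of characters (1↔2, 3↔4, ...), then take characters alternately from the front and the back (1st, last, 2nd, 2nd-last, ...).
Working it through for "mhzumiwmewl": intermediate "hmuzimmwwel", final "hlmeuwzwimm".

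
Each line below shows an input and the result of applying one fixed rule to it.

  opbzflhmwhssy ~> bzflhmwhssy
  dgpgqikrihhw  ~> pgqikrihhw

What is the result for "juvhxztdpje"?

vhxztdpje

Looking at the pairs, the operation is to delete the first 2 characters.
Applying that to "juvhxztdpje" gives "vhxztdpje".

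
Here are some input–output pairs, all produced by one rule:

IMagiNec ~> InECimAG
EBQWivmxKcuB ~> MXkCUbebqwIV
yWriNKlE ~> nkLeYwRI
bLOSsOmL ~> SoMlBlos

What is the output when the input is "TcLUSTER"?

stertClu

The rule is to swap the front and back halves of the string, then flip the case of every letter.
Starting from "TcLUSTER": after the first operation, "STERTcLU"; after the second, "stertClu".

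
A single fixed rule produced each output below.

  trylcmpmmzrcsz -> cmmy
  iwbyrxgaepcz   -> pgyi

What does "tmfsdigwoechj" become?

cwdm

The pattern: reverse the string, then keep one character in every 3, starting at position 3 (positions 3rd, 6th, 9th, ...).
"tmfsdigwoechj" → "cwdm".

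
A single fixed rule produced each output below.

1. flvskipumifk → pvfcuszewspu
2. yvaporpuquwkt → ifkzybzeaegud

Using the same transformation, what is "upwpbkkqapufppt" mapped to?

ezgzluuakzepzzd

Rule — shift every letter 10 places forward in the alphabet (wrapping around).
For "upwpbkkqapufppt" the result is "ezgzluuakzepzzd".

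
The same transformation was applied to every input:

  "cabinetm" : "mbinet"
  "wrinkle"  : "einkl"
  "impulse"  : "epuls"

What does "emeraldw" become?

The transformation: delete the first 2 characters, then move the last character to the front.
On "emeraldw": the first step gives "eraldw", and the second then gives "werald".
(Check on "impulse": → "pulse" → "epuls" ✓)

werald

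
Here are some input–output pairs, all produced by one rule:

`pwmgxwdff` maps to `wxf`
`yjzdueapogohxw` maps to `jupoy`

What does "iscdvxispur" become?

svsi

Rule — swap the first and last characters, then keep one character in every 3, starting at position 2 (positions 2nd, 5th, 8th, ...).
For "iscdvxispur", step one produces "rscdvxispui"; step two turns that into "svsi".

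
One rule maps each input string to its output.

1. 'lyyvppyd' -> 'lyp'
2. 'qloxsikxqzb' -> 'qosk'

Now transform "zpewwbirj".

Looking at the pairs, the operation is to delete the last 3 characters, then keep every other character starting from the first (positions 1st, 3rd, 5th, ...).
Doing the same to "zpewwbirj": "zew".

zew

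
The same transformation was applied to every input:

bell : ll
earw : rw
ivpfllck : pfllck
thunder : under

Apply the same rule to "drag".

Rule — delete the first 2 characters.
"drag" → "ag".

ag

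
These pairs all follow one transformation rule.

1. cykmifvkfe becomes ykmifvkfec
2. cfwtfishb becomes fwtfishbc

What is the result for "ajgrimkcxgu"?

jgrimkcxgua

The rule is to move the first character to the end.
On "ajgrimkcxgu" that produces "jgrimkcxgua".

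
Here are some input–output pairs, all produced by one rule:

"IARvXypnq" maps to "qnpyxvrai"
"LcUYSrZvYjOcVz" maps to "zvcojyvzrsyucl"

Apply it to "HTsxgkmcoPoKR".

The transformation: reverse the string, then convert every letter to lowercase.
Starting from "HTsxgkmcoPoKR": after the first operation, "RKoPocmkgxsTH"; after the second, "rkopocmkgxsth".

rkopocmkgxsth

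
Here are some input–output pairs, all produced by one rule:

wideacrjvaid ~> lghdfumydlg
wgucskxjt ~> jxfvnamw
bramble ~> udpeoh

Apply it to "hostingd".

The transformation: shift every letter 3 places forward in the alphabet (wrapping around), then delete the first character.
Applying both steps to "hostingd": "krvwlqjg", then "rvwlqjg".

rvwlqjg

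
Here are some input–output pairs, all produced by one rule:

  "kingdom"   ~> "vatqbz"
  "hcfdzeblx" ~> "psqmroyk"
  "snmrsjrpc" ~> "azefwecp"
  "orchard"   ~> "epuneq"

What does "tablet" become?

What's happening: delete the first character, then shift every letter 13 places forward in the alphabet (wrapping around) — i.e. ROT13.
Starting from "tablet": after the first operation, "ablet"; after the second, "noyrg".

noyrg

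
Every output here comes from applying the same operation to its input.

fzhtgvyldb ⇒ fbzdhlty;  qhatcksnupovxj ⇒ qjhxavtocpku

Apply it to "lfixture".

Looking at the pairs, the operation is to take characters alternately from the front and the back (1st, last, 2nd, 2nd-last, ...), then delete the last 2 characters.
Doing the same to "lfixture": "lefriu".

lefriu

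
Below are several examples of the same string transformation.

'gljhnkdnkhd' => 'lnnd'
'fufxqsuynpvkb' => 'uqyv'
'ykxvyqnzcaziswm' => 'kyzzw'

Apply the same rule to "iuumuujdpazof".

What's happening: keep one character in every 3, starting at position 2 (positions 2nd, 5th, 8th, ...).
For "iuumuujdpazof" the result is "uudz".

uudz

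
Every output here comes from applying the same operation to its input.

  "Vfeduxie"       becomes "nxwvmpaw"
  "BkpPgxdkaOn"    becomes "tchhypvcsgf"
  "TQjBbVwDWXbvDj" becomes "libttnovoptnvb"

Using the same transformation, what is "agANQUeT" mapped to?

sysfimwl

The rule is to shift every letter 8 places backward in the alphabet (wrapping around), then convert every letter to lowercase.
For "agANQUeT", step one produces "sySFIMwL"; step two turns that into "sysfimwl".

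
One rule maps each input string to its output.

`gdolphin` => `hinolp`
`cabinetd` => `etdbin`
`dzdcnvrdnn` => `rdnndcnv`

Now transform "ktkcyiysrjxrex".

The transformation: delete the first 2 characters, then swap the front and back halves of the string.
So "ktkcyiysrjxrex" becomes "rjxrexkcyiys".

rjxrexkcyiys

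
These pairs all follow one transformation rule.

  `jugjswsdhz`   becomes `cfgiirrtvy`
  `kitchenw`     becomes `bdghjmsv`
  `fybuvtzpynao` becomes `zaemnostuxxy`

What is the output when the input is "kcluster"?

bdjkqrst

The pattern: sort the characters into alphabetical order, then shift every letter 1 place backward in the alphabet (wrapping around).
Working it through for "kcluster": intermediate "ceklrstu", final "bdjkqrst".
(Check on "jugjswsdhz": → "dghjjssuwz" → "cfgiirrtvy" ✓)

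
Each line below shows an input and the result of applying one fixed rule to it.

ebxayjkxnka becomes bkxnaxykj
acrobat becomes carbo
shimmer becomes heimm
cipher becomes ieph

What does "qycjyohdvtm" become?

ytcvjdyho

The rule is to take characters alternately from the front and the back (1st, last, 2nd, 2nd-last, ...), then delete the first 2 characters.
Applying both steps to "qycjyohdvtm": "qmytcvjdyho", then "ytcvjdyho".
(Check on "ebxayjkxnka": → "eabkxnaxykj" → "bkxnaxykj" ✓)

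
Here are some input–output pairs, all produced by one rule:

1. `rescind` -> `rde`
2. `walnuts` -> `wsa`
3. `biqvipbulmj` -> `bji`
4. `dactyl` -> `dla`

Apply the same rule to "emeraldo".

eom

What's happening: take characters alternately from the front and the back (1st, last, 2nd, 2nd-last, ...), then keep only the first 3 characters.
On "emeraldo": the first step gives "eomdelra", and the second then gives "eom".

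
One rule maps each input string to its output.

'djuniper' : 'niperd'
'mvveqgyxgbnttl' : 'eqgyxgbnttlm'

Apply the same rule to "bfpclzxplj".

clzxpljb

The pattern: move the first 3 characters to the end (rotate left by 3), then delete the last 2 characters.
"bfpclzxplj" → "clzxpljbfp" → "clzxpljb".
(Check on "djuniper": → "niperdju" → "niperd" ✓)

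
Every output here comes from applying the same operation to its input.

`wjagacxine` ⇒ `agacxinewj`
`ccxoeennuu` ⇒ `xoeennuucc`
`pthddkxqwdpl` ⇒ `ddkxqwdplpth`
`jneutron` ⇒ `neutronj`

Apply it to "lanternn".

anternnl

In each case the input is transformed by: swap the front and back halves of the string, then move the last 3 characters to the front (rotate right by 3).
Working it through for "lanternn": intermediate "ernnlant", final "anternnl".
(Check on "wjagacxine": → "cxinewjaga" → "agacxinewj" ✓)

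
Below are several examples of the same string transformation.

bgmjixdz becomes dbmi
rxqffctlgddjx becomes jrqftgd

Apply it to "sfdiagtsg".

ssdat

Rule — move the last 2 characters to the front (rotate right by 2), then keep every other character starting from the first (positions 1st, 3rd, 5th, ...).
Starting from "sfdiagtsg": after the first operation, "sgsfdiagt"; after the second, "ssdat".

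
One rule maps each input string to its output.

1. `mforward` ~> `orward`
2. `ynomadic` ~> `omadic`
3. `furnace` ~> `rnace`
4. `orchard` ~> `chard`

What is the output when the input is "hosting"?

Rule — delete the first 2 characters.
For "hosting" the result is "sting".

sting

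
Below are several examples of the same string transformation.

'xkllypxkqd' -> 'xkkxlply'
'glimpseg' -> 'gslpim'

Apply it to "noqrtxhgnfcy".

nfonqgrhtx

The rule is to delete the last 2 characters, then take characters alternately from the front and the back (1st, last, 2nd, 2nd-last, ...).
Applying both steps to "noqrtxhgnfcy": "noqrtxhgnf", then "nfonqgrhtx".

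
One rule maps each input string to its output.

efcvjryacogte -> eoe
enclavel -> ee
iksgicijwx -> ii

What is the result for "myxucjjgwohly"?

uo

The transformation: keep one character in every 3, starting at position 1 (positions 1st, 4th, 7th, ...), then keep only the vowels.
Doing the same to "myxucjjgwohly": "uo".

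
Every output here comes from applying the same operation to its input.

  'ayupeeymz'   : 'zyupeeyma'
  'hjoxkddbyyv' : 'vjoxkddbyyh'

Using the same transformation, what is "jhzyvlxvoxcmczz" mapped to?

zhzyvlxvoxcmczj

The transformation: swap the first and last characters.
"jhzyvlxvoxcmczz" → "zhzyvlxvoxcmczj".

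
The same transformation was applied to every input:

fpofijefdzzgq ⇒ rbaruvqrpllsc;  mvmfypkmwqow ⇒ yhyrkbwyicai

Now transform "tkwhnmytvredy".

What's happening: shift every letter 12 places forward in the alphabet (wrapping around).
For "tkwhnmytvredy" the result is "fwitzykfhdqpk".

fwitzykfhdqpk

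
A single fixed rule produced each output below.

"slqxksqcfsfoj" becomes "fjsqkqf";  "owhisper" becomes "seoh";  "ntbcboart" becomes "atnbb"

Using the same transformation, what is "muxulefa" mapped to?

lfmx

In each case the input is transformed by: keep every other character starting from the first (positions 1st, 3rd, 5th, ...), then move the last 2 characters to the front (rotate right by 2).
On "muxulefa": the first step gives "mxlf", and the second then gives "lfmx".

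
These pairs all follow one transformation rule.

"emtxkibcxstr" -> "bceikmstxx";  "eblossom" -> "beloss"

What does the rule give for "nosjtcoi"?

Looking at the pairs, the operation is to delete the last 2 characters, then sort the characters into alphabetical order.
Applying both steps to "nosjtcoi": "nosjtc", then "cjnost".
(Check on "eblossom": → "ebloss" → "beloss" ✓)

cjnost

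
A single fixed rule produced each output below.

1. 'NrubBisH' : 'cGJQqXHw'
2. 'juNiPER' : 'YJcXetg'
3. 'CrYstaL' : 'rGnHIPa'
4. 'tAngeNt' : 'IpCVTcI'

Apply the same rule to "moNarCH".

In each case the input is transformed by: shift every letter 11 places backward in the alphabet (wrapping around), then flip the case of every letter.
For "moNarCH" the result is "BDcPGrw".
(Check on "NrubBisH": → "CgjqQxhW" → "cGJQqXHw" ✓)

BDcPGrw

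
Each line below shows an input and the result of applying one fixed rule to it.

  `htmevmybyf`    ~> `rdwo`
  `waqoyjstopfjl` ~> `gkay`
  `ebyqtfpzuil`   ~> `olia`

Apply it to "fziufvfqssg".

Looking at the pairs, the operation is to shift every letter 10 places forward in the alphabet (wrapping around), then keep only the first 4 characters.
Working it through for "fziufvfqssg": intermediate "pjsepfpaccq", final "pjse".

pjse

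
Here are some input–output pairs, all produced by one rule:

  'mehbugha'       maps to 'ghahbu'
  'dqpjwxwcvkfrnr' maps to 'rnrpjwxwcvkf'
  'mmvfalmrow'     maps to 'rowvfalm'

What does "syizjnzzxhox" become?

hoxizjnzzx

The pattern: delete the first 2 characters, then move the last 3 characters to the front (rotate right by 3).
On "syizjnzzxhox": the first step gives "izjnzzxhox", and the second then gives "hoxizjnzzx".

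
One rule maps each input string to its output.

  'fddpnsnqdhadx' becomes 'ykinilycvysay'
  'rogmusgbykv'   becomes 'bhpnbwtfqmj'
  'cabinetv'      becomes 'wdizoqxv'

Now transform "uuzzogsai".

uujbnvdpp

Each output is the input with this applied: move the first 2 characters to the end (rotate left by 2), then shift every letter 5 places backward in the alphabet (wrapping around).
Starting from "uuzzogsai": after the first operation, "zzogsaiuu"; after the second, "uujbnvdpp".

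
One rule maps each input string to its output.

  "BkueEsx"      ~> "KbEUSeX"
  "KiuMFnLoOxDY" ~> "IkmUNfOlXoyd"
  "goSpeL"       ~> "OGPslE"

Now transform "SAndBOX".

What's happening: flip the case of every letter, then swap each adjacent pair of characters (1↔2, 3↔4, ...).
For "SAndBOX", step one produces "saNDbox"; step two turns that into "asDNobx".

asDNobx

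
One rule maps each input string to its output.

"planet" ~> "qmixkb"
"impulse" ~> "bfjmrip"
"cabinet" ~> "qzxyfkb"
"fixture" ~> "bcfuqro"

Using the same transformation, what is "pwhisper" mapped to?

Looking at the pairs, the operation is to move the last character to the front, then shift every letter 3 places backward in the alphabet (wrapping around).
Working it through for "pwhisper": intermediate "rpwhispe", final "omtefpmb".

omtefpmb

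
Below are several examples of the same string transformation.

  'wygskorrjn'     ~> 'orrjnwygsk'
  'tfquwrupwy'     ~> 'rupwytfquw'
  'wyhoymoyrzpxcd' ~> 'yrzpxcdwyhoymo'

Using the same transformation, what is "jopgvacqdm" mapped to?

Rule — swap the front and back halves of the string.
So "jopgvacqdm" becomes "acqdmjopgv".

acqdmjopgv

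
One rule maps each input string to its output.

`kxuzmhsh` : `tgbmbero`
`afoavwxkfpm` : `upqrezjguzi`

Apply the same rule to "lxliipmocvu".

The transformation: move the first 3 characters to the end (rotate left by 3), then shift every letter 6 places backward in the alphabet (wrapping around).
Applying both steps to "lxliipmocvu": "iipmocvulxl", then "ccjgiwpofrf".

ccjgiwpofrf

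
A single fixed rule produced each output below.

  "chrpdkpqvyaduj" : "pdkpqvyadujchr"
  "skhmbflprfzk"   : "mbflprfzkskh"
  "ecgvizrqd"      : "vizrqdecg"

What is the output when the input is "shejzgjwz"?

jzgjwzshe

Each output is the input with this applied: move the first 3 characters to the end (rotate left by 3).
For "shejzgjwz" the result is "jzgjwzshe".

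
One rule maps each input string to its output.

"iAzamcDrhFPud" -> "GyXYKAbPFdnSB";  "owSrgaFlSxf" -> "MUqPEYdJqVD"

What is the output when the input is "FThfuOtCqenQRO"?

drFDSmRaOCLopm

The pattern: shift every letter 2 places backward in the alphabet (wrapping around), then flip the case of every letter.
"FThfuOtCqenQRO" → "DRfdsMrAoclOPM" → "drFDSmRaOCLopm".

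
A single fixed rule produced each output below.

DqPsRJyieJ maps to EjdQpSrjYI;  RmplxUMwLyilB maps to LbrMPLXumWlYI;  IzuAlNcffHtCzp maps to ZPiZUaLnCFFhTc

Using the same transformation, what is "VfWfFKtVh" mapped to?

vHvFwFfkT

Looking at the pairs, the operation is to flip the case of every letter, then move the last 2 characters to the front (rotate right by 2).
For "VfWfFKtVh", step one produces "vFwFfkTvH"; step two turns that into "vHvFwFfkT".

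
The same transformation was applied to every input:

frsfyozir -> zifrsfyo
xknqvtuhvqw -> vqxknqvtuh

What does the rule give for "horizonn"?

Looking at the pairs, the operation is to delete the last character, then move the last 2 characters to the front (rotate right by 2).
Applying both steps to "horizonn": "horizon", then "onhoriz".

onhoriz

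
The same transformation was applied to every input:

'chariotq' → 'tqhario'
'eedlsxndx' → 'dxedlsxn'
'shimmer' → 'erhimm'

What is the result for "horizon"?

onoriz

Each output is the input with this applied: delete the first character, then move the last 2 characters to the front (rotate right by 2).
Starting from "horizon": after the first operation, "orizon"; after the second, "onoriz".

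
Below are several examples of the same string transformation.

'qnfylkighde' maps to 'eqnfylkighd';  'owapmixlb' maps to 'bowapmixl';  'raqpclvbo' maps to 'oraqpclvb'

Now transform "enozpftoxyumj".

Rule — move the last character to the front.
On "enozpftoxyumj" that produces "jenozpftoxyum".

jenozpftoxyum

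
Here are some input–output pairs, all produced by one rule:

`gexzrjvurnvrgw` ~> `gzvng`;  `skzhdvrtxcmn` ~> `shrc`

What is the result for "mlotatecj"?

What's happening: keep one character in every 3, starting at position 1 (positions 1st, 4th, 7th, ...).
"mlotatecj" → "mte".

mte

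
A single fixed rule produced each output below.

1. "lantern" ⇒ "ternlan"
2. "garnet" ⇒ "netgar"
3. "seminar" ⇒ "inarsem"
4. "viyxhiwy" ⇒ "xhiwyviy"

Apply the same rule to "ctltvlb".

tvlbctl

The rule is to move the first 3 characters to the end (rotate left by 3).
On "ctltvlb" that produces "tvlbctl".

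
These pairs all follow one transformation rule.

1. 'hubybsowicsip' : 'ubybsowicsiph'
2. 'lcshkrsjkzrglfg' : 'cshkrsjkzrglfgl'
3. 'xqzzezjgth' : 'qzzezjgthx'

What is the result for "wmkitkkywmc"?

mkitkkywmcw

Looking at the pairs, the operation is to move the first character to the end.
"wmkitkkywmc" → "mkitkkywmcw".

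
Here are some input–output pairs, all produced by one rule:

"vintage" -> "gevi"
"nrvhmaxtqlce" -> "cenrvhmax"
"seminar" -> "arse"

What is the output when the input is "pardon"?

In each case the input is transformed by: move the last 2 characters to the front (rotate right by 2), then delete the last 3 characters.
"pardon" → "onpard" → "onp".

onp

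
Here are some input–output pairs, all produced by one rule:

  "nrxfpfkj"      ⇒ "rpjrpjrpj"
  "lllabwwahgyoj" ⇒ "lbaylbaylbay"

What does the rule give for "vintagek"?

Each output is the input with this applied: keep one character in every 3, starting at position 2 (positions 2nd, 5th, 8th, ...), then write the whole string 3 times in a row.
Doing the same to "vintagek": "iakiakiak".

iakiakiak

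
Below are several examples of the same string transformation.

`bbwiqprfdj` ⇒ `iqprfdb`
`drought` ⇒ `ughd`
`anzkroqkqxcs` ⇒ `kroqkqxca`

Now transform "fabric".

rif

Looking at the pairs, the operation is to swap the first and last characters, then delete the first 3 characters.
Working it through for "fabric": intermediate "cabrif", final "rif".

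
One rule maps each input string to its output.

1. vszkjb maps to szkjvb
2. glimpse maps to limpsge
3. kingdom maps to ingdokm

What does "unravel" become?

The pattern: swap the first and last characters, then move the first character to the end.
"unravel" → "lnraveu" → "nraveul".

nraveul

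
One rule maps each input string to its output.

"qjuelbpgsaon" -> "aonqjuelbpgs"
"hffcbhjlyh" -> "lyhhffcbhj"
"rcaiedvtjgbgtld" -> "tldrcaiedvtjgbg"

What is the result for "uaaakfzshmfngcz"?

gczuaaakfzshmfn

In each case the input is transformed by: move the last 3 characters to the front (rotate right by 3).
"uaaakfzshmfngcz" → "gczuaaakfzshmfn".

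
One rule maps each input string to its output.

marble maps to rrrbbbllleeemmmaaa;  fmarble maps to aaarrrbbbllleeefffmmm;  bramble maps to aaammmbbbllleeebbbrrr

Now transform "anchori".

ccchhhooorrriiiaaannn

Each output is the input with this applied: move the first 2 characters to the end (rotate left by 2), then repeat every character 3 times.
On "anchori" that produces "ccchhhooorrriiiaaannn".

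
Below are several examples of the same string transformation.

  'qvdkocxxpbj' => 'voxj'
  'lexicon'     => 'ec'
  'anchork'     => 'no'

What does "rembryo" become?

The rule is to keep one character in every 3, starting at position 2 (positions 2nd, 5th, 8th, ...).
Applying that to "rembryo" gives "er".

er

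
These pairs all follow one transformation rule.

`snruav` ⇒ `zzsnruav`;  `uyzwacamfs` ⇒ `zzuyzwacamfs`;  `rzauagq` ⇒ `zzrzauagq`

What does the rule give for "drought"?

What's happening: prepend "zz".
Applying that to "drought" gives "zzdrought".

zzdrought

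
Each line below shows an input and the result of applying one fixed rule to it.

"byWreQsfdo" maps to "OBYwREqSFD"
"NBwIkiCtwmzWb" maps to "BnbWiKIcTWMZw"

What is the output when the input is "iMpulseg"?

What's happening: move the last character to the front, then flip the case of every letter.
So "iMpulseg" becomes "GImPULSE".

GImPULSE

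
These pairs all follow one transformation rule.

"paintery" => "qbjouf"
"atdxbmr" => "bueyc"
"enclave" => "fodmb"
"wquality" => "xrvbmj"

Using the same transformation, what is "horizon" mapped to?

ipsja

Each output is the input with this applied: delete the last 2 characters, then shift every letter 1 place forward in the alphabet (wrapping around).
Applying both steps to "horizon": "horiz", then "ipsja".
(Check on "wquality": → "wquali" → "xrvbmj" ✓)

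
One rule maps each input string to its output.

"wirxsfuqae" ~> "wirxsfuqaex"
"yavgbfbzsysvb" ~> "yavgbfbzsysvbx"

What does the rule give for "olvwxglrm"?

Each output is the input with this applied: append "x".
So "olvwxglrm" becomes "olvwxglrmx".

olvwxglrmx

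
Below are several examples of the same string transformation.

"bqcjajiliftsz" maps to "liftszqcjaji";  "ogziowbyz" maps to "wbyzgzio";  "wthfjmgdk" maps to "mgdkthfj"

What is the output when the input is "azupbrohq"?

rohqzupb

In each case the input is transformed by: delete the first character, then swap the front and back halves of the string.
Applying both steps to "azupbrohq": "zupbrohq", then "rohqzupb".
(Check on "bqcjajiliftsz": → "qcjajiliftsz" → "liftszqcjaji" ✓)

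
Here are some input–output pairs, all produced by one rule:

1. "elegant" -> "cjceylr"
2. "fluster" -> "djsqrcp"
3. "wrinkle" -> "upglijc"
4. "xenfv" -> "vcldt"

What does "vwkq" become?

The transformation: shift every letter 2 places backward in the alphabet (wrapping around).
On "vwkq" that produces "tuio".

tuio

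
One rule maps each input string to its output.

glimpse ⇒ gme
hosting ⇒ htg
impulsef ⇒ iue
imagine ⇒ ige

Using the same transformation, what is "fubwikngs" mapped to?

Each output is the input with this applied: keep one character in every 3, starting at position 1 (positions 1st, 4th, 7th, ...).
"fubwikngs" → "fwn".

fwn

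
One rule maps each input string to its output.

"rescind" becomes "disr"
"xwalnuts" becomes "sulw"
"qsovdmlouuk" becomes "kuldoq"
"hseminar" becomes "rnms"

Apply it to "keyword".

Rule — reverse the string, then keep every other character starting from the first (positions 1st, 3rd, 5th, ...).
"keyword" → "drowyek" → "doyk".
(Check on "rescind": → "dnicser" → "disr" ✓)

doyk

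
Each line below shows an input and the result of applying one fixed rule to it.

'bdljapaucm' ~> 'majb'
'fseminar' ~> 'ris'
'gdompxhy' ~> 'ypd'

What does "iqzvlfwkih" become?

hwvi

Each output is the input with this applied: reverse the string, then keep one character in every 3, starting at position 1 (positions 1st, 4th, 7th, ...).
"iqzvlfwkih" → "hikwflvzqi" → "hwvi".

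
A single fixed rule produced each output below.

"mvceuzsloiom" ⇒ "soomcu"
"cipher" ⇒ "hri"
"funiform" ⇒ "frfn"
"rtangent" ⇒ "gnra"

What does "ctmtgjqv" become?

gqcm

The transformation: swap the front and back halves of the string, then keep every other character starting from the first (positions 1st, 3rd, 5th, ...).
So "ctmtgjqv" becomes "gqcm".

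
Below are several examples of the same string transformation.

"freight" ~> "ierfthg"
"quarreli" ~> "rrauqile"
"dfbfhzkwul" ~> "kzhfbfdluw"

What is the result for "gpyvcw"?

The pattern: move the last 3 characters to the front (rotate right by 3), then reverse the string.
Applying both steps to "gpyvcw": "vcwgpy", then "ypgwcv".

ypgwcv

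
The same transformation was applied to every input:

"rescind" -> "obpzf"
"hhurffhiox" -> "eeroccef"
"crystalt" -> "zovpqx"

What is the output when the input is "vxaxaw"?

The pattern: shift every letter 3 places backward in the alphabet (wrapping around), then delete the last 2 characters.
Working it through for "vxaxaw": intermediate "suxuxt", final "suxu".

suxu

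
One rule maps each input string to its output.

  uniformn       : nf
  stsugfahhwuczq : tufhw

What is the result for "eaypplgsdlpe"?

Rule — keep every other character starting from the second (positions 2nd, 4th, 6th, ...), then delete the last 2 characters.
Applying both steps to "eaypplgsdlpe": "aplsle", then "apls".

apls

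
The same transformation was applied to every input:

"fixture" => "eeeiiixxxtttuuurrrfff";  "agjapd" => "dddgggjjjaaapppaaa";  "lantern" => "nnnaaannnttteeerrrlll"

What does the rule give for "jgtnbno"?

ooogggtttnnnbbbnnnjjj

Each output is the input with this applied: swap the first and last characters, then repeat every character 3 times.
On "jgtnbno" that produces "ooogggtttnnnbbbnnnjjj".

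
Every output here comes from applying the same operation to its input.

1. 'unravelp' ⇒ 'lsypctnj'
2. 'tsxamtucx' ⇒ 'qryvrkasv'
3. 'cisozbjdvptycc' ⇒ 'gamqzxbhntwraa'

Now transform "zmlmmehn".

In each case the input is transformed by: shift every letter 2 places backward in the alphabet (wrapping around), then swap each adjacent pair of characters (1↔2, 3↔4, ...).
"zmlmmehn" → "xkjkkcfl" → "kxkjcklf".

kxkjcklf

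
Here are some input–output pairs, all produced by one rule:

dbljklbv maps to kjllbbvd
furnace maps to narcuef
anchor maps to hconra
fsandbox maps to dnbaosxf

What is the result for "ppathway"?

In each case the input is transformed by: take characters alternately from the front and the back (1st, last, 2nd, 2nd-last, ...), then reverse the string.
Starting from "ppathway": after the first operation, "pypaawth"; after the second, "htwaapyp".

htwaapyp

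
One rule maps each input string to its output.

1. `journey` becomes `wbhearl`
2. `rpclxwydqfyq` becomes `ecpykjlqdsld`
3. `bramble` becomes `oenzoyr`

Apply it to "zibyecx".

The transformation: shift every letter 13 places forward in the alphabet (wrapping around) — i.e. ROT13.
So "zibyecx" becomes "mvolrpk".

mvolrpk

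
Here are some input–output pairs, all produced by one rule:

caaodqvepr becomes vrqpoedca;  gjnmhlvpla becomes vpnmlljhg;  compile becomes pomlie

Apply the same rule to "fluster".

The transformation: sort the characters into reverse alphabetical order, then delete the last character.
On "fluster": the first step gives "utsrlfe", and the second then gives "utsrlf".

utsrlf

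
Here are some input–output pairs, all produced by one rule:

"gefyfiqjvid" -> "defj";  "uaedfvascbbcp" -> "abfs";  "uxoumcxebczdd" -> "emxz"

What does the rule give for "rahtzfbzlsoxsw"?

aowzz

What's happening: keep one character in every 3, starting at position 2 (positions 2nd, 5th, 8th, ...), then sort the characters into alphabetical order.
Starting from "rahtzfbzlsoxsw": after the first operation, "azzow"; after the second, "aowzz".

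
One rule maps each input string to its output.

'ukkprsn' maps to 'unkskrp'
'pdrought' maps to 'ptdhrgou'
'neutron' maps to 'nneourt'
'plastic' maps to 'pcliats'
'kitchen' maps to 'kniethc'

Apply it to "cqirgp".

The pattern: take characters alternately from the front and the back (1st, last, 2nd, 2nd-last, ...).
For "cqirgp" the result is "cpqgir".

cpqgir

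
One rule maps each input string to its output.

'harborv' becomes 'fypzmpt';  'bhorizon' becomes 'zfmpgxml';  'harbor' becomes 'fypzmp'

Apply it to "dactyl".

The rule is to shift every letter 2 places backward in the alphabet (wrapping around).
For "dactyl" the result is "byarwj".

byarwj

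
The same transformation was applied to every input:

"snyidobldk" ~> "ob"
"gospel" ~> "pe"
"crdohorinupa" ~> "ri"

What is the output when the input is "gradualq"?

ua

Rule — swap the front and back halves of the string, then keep only the first 2 characters.
Starting from "gradualq": after the first operation, "ualqgrad"; after the second, "ua".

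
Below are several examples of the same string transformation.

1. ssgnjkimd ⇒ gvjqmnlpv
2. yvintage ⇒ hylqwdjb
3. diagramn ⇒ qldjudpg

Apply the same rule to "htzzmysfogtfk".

nwccpbvirjwik

In each case the input is transformed by: swap the first and last characters, then shift every letter 3 places forward in the alphabet (wrapping around).
Starting from "htzzmysfogtfk": after the first operation, "ktzzmysfogtfh"; after the second, "nwccpbvirjwik".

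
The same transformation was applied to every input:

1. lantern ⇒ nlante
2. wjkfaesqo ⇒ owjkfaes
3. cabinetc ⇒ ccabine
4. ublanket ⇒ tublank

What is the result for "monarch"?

What's happening: move the last 2 characters to the front (rotate right by 2), then delete the first character.
Applying that to "monarch" gives "hmonar".

hmonar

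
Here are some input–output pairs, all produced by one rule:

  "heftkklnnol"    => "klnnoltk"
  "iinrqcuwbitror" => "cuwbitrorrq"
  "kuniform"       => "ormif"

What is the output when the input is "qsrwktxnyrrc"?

txnyrrcwk

The transformation: delete the first 3 characters, then move the first 2 characters to the end (rotate left by 2).
"qsrwktxnyrrc" → "wktxnyrrc" → "txnyrrcwk".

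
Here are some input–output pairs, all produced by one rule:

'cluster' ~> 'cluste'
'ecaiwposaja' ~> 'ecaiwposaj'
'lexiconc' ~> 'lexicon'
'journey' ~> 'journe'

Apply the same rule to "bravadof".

Looking at the pairs, the operation is to delete the last character.
Applying that to "bravadof" gives "bravado".

bravado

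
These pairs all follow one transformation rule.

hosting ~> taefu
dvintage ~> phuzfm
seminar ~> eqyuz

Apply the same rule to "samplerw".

What's happening: delete the last 2 characters, then shift every letter 12 places forward in the alphabet (wrapping around).
For "samplerw", step one produces "sample"; step two turns that into "emybxq".

emybxq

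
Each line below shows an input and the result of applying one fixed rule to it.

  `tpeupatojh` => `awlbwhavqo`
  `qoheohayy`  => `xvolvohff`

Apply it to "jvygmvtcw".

What's happening: shift every letter 7 places forward in the alphabet (wrapping around).
So "jvygmvtcw" becomes "qcfntcajd".

qcfntcajd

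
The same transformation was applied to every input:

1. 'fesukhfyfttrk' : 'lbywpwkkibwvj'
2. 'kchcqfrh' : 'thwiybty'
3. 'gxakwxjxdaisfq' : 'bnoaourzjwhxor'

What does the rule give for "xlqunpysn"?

Looking at the pairs, the operation is to move the first 3 characters to the end (rotate left by 3), then shift every letter 9 places backward in the alphabet (wrapping around).
"xlqunpysn" → "unpysnxlq" → "legpjeoch".

legpjeoch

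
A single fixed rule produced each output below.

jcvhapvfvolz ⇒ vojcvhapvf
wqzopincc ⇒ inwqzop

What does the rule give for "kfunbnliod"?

likfunbn

What's happening: delete the last 2 characters, then move the last 2 characters to the front (rotate right by 2).
"kfunbnliod" → "kfunbnli" → "likfunbn".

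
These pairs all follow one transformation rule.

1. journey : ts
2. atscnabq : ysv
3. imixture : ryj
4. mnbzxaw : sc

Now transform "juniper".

Rule — keep one character in every 3, starting at position 2 (positions 2nd, 5th, 8th, ...), then shift every letter 5 places forward in the alphabet (wrapping around).
"juniper" → "up" → "zu".

zu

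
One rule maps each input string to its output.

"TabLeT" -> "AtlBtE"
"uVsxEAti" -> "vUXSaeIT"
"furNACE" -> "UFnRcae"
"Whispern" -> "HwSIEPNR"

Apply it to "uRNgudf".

Rule — flip the case of every letter, then swap each adjacent pair of characters (1↔2, 3↔4, ...).
Applying both steps to "uRNgudf": "UrnGUDF", then "rUGnDUF".
(Check on "TabLeT": → "tABlEt" → "AtlBtE" ✓)

rUGnDUF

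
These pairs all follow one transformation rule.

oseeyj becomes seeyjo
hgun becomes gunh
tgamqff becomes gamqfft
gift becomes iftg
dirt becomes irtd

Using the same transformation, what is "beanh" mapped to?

eanhb

The pattern: move the first character to the end.
Doing the same to "beanh": "eanhb".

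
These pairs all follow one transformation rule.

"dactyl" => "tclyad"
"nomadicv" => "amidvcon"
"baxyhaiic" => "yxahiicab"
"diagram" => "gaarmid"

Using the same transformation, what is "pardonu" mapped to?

Rule — swap each adjacent pair of characters (1↔2, 3↔4, ...), then move the first 2 characters to the end (rotate left by 2).
So "pardonu" becomes "drnouap".

drnouap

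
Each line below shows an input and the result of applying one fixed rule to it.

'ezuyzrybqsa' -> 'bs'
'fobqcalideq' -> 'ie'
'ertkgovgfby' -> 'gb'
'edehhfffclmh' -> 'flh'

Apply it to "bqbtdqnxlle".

xl

In each case the input is transformed by: keep every other character starting from the second (positions 2nd, 4th, 6th, ...), then delete the first 3 characters.
For "bqbtdqnxlle", step one produces "qtqxl"; step two turns that into "xl".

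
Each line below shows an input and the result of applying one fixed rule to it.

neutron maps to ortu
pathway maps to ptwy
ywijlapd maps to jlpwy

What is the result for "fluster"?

In each case the input is transformed by: sort the characters into alphabetical order, then delete the first 3 characters.
On "fluster" that produces "rstu".

rstu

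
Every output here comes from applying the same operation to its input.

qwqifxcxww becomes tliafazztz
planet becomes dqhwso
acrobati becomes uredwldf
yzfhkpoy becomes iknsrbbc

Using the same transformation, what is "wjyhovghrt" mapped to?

bkryjkuwzm

The transformation: move the first 2 characters to the end (rotate left by 2), then shift every letter 3 places forward in the alphabet (wrapping around).
Working it through for "wjyhovghrt": intermediate "yhovghrtwj", final "bkryjkuwzm".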